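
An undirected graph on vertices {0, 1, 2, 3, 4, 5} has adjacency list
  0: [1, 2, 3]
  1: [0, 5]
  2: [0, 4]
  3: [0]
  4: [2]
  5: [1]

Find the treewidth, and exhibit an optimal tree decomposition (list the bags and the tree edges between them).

Each bag holds 2 vertices, so the decomposition has width 1, which upper-bounds the treewidth. Any graph with an edge has treewidth ≥ 1, and G has the edge 1–0. Combining the bounds, tw(G) = 1.

Treewidth 1.
Bags: B1 = {0, 1}  B2 = {0, 3}  B3 = {0, 2}  B4 = {2, 4}  B5 = {1, 5}
Tree: B1–B2, B2–B3, B3–B4, B1–B5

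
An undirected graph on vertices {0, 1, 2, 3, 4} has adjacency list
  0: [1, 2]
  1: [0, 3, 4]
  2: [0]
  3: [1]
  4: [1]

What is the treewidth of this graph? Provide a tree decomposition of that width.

The largest bag has 2 vertices, giving width 1; this decomposition certifies tw(G) ≤ 1. G has an edge, so its treewidth is at least 1. Hence tw(G) = 1 exactly.

Treewidth 1.
Bags: B1 = {0, 1}  B2 = {1, 3}  B3 = {0, 2}  B4 = {1, 4}
Tree: B1–B2, B1–B3, B2–B4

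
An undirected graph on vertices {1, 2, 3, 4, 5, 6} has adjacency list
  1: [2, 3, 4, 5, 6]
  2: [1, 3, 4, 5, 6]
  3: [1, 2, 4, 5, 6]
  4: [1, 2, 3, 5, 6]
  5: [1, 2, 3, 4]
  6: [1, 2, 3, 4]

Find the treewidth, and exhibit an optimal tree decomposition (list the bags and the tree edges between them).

Treewidth 4.
One optimal decomposition is:
Bags: B1 = {1, 2, 3, 4, 5}  B2 = {1, 2, 3, 4, 6}
Tree: B1–B2

Every bag has size at most 5, so the width is 5 − 1 = 4 and tw(G) ≤ 4. On the other hand G contains the 5-clique {1, 2, 3, 4, 5}. A clique must lie in a single bag of any decomposition, so no decomposition can have width below 4. Hence tw(G) = 4 exactly.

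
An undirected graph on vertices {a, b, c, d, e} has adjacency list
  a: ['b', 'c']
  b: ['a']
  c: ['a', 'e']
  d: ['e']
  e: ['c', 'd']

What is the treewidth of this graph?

A width-1 tree decomposition is:
Bags: B1 = {a, b}  B2 = {a, c}  B3 = {c, e}  B4 = {d, e}
Tree: B1–B2, B2–B3, B3–B4
Every bag has size at most 2, so the width is 2 − 1 = 1 and tw(G) ≤ 1. Since G has at least one edge (e.g. b–a), it is not an edgeless graph, so tw(G) ≥ 1. Combining the bounds, tw(G) = 1.

1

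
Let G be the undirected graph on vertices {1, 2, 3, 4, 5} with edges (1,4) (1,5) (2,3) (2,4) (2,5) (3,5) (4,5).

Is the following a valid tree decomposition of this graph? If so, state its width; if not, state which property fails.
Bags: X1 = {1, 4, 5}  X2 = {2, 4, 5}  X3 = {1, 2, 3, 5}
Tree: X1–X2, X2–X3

No — bags containing vertex 1 are not connected in the tree.

A tree decomposition must satisfy three properties: every vertex lies in some bag; for every edge, both endpoints lie together in some bag; and for every vertex, the bags containing it form a connected subtree. Here bags containing vertex 1 are not connected in the tree, so the decomposition is invalid.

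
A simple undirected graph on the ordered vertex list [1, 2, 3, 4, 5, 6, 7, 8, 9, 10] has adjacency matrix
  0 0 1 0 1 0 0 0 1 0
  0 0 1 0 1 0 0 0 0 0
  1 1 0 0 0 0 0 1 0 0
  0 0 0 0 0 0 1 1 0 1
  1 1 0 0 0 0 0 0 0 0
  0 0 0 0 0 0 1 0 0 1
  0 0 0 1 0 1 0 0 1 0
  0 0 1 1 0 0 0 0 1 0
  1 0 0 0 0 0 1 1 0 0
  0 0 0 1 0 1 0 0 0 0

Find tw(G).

A width-2 tree decomposition is:
Bags: B1 = {1, 2, 5}  B2 = {1, 2, 3}  B3 = {1, 3, 9}  B4 = {3, 8, 9}  B5 = {7, 8, 9}  B6 = {4, 7, 8}  B7 = {4, 6, 7}  B8 = {4, 6, 10}
Tree: B1–B2, B2–B3, B3–B4, B4–B5, B5–B6, B6–B7, B7–B8
The largest bag has 3 vertices, giving width 2; this decomposition certifies tw(G) ≤ 2. The edges 5–2–3–1–5 form a cycle, so G is not a tree and its treewidth is at least 2. Hence tw(G) = 2 exactly.

2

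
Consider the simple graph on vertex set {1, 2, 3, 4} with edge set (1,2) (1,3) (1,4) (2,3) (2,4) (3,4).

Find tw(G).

3

A width-3 tree decomposition is:
Bags: B1 = {1, 2, 3, 4}
Tree: (single bag)
A single bag containing all 4 vertices is trivially a valid decomposition of width 3. For the lower bound, the 4 vertices {1, 2, 3, 4} are pairwise adjacent, and any tree decomposition puts a clique entirely inside one bag — forcing width ≥ 3. The upper and lower bounds meet at 3, so that is the treewidth.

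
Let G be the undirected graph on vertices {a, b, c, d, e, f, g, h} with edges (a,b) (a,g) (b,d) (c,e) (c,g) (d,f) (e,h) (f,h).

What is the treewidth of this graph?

A width-2 tree decomposition is:
Bags: B1 = {a, c, g}  B2 = {a, c, e}  B3 = {a, e, h}  B4 = {a, f, h}  B5 = {a, d, f}  B6 = {a, b, d}
Tree: B1–B2, B2–B3, B3–B4, B4–B5, B5–B6
Every bag has size at most 3, so the width is 3 − 1 = 2 and tw(G) ≤ 2. For the lower bound, G contains the cycle a–g–c–e–h–f–d–b–a, so G is not a forest; only forests have treewidth ≤ 1, hence tw(G) ≥ 2. Therefore the treewidth is 2.

2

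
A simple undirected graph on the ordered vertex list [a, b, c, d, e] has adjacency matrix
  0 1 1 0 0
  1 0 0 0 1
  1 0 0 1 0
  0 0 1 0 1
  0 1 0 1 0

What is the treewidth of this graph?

A width-2 tree decomposition is:
Bags: B1 = {a, c, d}  B2 = {a, d, e}  B3 = {a, b, e}
Tree: B1–B2, B2–B3
The largest bag has 3 vertices, giving width 2; this decomposition certifies tw(G) ≤ 2. The edges a–c–d–e–b–a form a cycle, so G is not a tree and its treewidth is at least 2. Combining the bounds, tw(G) = 2.

2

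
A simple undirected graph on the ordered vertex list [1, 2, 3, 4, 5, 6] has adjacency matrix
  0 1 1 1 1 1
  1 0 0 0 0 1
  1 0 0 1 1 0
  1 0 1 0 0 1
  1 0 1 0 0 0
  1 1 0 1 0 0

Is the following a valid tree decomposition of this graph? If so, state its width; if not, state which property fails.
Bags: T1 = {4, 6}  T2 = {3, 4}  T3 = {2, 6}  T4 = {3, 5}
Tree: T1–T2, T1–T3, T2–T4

A tree decomposition must satisfy three properties: every vertex lies in some bag; for every edge, both endpoints lie together in some bag; and for every vertex, the bags containing it form a connected subtree. Here vertex 1 appears in no bag, so the decomposition is invalid.

No — vertex 1 appears in no bag.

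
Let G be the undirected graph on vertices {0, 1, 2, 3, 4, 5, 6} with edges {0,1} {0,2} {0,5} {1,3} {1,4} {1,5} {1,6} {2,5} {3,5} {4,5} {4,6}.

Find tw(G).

A width-2 tree decomposition is:
Bags: B1 = {1, 4, 5}  B2 = {1, 3, 5}  B3 = {0, 1, 5}  B4 = {0, 2, 5}  B5 = {1, 4, 6}
Tree: B1–B2, B1–B3, B3–B4, B1–B5
Each bag holds 3 vertices, so the decomposition has width 2, which upper-bounds the treewidth. Conversely, {0, 1, 5} is a clique of size 3, and the vertices of any clique must share a bag in every tree decomposition; so some bag has ≥ 3 vertices and tw(G) ≥ 2. Therefore the treewidth is 2.

2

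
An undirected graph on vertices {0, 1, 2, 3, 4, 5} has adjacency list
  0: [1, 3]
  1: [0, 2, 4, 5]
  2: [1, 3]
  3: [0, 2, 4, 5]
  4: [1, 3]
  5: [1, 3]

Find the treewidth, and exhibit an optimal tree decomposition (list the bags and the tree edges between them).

Treewidth 2.
Bags: B1 = {0, 1, 3}  B2 = {1, 2, 3}  B3 = {1, 3, 4}  B4 = {1, 3, 5}
Tree: B1–B2, B2–B3, B3–B4

Each bag holds 3 vertices, so the decomposition has width 2, which upper-bounds the treewidth. The edges 3–0–1–2–3 form a cycle, so G is not a tree and its treewidth is at least 2. Combining the bounds, tw(G) = 2.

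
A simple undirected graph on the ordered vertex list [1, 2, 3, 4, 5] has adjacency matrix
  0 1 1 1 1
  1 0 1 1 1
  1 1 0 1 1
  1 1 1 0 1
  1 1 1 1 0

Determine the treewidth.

A width-4 tree decomposition is:
Bags: B1 = {1, 2, 3, 4, 5}
Tree: (single bag)
With just one bag of size 5, the width is 5 − 1 = 4, so tw(G) ≤ 4. Conversely, {1, 2, 3, 4, 5} is a clique of size 5, and the vertices of any clique must share a bag in every tree decomposition; so some bag has ≥ 5 vertices and tw(G) ≥ 4. Combining the bounds, tw(G) = 4.

4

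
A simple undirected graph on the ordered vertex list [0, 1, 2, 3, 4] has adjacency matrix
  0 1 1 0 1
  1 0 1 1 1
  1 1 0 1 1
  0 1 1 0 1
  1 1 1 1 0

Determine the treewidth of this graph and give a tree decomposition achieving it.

Each bag holds 4 vertices, so the decomposition has width 3, which upper-bounds the treewidth. Conversely, {0, 1, 2, 4} is a clique of size 4, and the vertices of any clique must share a bag in every tree decomposition; so some bag has ≥ 4 vertices and tw(G) ≥ 3. Hence tw(G) = 3 exactly.

Treewidth 3.
One optimal decomposition is:
Bags: B1 = {0, 1, 2, 4}  B2 = {1, 2, 3, 4}
Tree: B1–B2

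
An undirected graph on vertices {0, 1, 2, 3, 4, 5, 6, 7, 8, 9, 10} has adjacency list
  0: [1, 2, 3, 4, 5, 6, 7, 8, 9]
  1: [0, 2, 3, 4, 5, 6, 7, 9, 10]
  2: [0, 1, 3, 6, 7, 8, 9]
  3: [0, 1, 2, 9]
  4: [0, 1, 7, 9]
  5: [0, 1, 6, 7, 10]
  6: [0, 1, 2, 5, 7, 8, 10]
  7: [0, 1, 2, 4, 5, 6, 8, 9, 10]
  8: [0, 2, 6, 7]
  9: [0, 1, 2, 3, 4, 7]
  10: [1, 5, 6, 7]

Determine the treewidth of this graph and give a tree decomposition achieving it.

Treewidth 4.
One optimal decomposition is:
Bags: B1 = {0, 1, 2, 7, 9}  B2 = {0, 1, 4, 7, 9}  B3 = {0, 1, 2, 6, 7}  B4 = {0, 1, 5, 6, 7}  B5 = {0, 1, 2, 3, 9}  B6 = {1, 5, 6, 7, 10}  B7 = {0, 2, 6, 7, 8}
Tree: B1–B2, B1–B3, B3–B4, B1–B5, B4–B6, B3–B7

The largest bag has 5 vertices, giving width 4; this decomposition certifies tw(G) ≤ 4. Conversely, {0, 2, 6, 7, 8} is a clique of size 5, and the vertices of any clique must share a bag in every tree decomposition; so some bag has ≥ 5 vertices and tw(G) ≥ 4. Hence tw(G) = 4 exactly.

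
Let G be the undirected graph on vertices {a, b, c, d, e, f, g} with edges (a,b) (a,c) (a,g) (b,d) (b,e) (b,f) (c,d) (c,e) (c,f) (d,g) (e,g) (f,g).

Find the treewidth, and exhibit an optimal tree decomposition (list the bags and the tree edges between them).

Treewidth 3.
Bags: B1 = {a, b, c, g}  B2 = {b, c, f, g}  B3 = {b, c, e, g}  B4 = {b, c, d, g}
Tree: B1–B2, B2–B3, B3–B4

Each bag holds 4 vertices, so the decomposition has width 3, which upper-bounds the treewidth. For the lower bound: the 4 vertex sets {a,c}, {b,f}, {g}, {e} are disjoint, each induces a connected subgraph, and every pair is joined by at least one edge of G. Contracting each set to a single vertex therefore yields K_{4} as a minor, and since treewidth is minor-monotone, tw(G) ≥ tw(K_{4}) = 3. Combining the bounds, tw(G) = 3.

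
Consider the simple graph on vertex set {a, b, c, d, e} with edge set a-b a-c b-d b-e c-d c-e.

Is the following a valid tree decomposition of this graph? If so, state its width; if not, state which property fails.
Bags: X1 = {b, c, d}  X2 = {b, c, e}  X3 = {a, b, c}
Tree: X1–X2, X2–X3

Every vertex of G appears in some bag (union = {a, b, c, d, e}); every edge is covered by a bag; and for each vertex v the set of bags containing v is connected in the bag tree. The decomposition is therefore valid. The largest bag has 3 vertices, so the width is 2.

Yes; width 2.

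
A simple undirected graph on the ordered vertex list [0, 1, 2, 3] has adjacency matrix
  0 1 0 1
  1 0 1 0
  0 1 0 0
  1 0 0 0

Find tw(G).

1

A width-1 tree decomposition is:
Bags: B1 = {0, 3}  B2 = {0, 1}  B3 = {1, 2}
Tree: B1–B2, B2–B3
The largest bag has 2 vertices, giving width 1; this decomposition certifies tw(G) ≤ 1. Since G has at least one edge (e.g. 0–3), it is not an edgeless graph, so tw(G) ≥ 1. The upper and lower bounds meet at 1, so that is the treewidth.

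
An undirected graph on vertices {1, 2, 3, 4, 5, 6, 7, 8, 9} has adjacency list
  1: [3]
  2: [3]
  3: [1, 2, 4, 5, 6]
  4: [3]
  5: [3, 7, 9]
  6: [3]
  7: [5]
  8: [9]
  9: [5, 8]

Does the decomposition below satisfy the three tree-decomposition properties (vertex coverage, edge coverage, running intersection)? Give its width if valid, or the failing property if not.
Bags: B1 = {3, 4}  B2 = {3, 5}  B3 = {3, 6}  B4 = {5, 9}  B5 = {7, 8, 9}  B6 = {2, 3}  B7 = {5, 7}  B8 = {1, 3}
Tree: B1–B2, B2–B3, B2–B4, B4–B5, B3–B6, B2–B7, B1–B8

A tree decomposition must satisfy three properties: every vertex lies in some bag; for every edge, both endpoints lie together in some bag; and for every vertex, the bags containing it form a connected subtree. Here bags containing vertex 7 are not connected in the tree, so the decomposition is invalid.

No — bags containing vertex 7 are not connected in the tree.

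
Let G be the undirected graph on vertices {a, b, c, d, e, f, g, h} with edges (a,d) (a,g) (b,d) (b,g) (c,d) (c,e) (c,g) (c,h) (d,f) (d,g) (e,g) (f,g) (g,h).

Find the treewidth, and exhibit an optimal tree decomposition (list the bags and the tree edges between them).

Treewidth 2.
One optimal decomposition is:
Bags: B1 = {c, g, h}  B2 = {c, d, g}  B3 = {d, f, g}  B4 = {a, d, g}  B5 = {c, e, g}  B6 = {b, d, g}
Tree: B1–B2, B2–B3, B2–B4, B2–B5, B4–B6

Each bag holds 3 vertices, so the decomposition has width 2, which upper-bounds the treewidth. On the other hand G contains the 3-clique {d, f, g}. A clique must lie in a single bag of any decomposition, so no decomposition can have width below 2. Therefore the treewidth is 2.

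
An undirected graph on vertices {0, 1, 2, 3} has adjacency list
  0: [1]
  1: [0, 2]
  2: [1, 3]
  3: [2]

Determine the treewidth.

A width-1 tree decomposition is:
Bags: B1 = {0, 1}  B2 = {1, 2}  B3 = {2, 3}
Tree: B1–B2, B2–B3
Every bag has size at most 2, so the width is 2 − 1 = 1 and tw(G) ≤ 1. G has an edge, so its treewidth is at least 1. Therefore the treewidth is 1.

1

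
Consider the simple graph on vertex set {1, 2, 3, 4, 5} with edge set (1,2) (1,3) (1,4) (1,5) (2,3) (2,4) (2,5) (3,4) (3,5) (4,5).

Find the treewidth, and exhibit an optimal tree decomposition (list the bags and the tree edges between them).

Treewidth 4.
Bags: B1 = {1, 2, 3, 4, 5}
Tree: (single bag)

A single bag containing all 5 vertices is trivially a valid decomposition of width 4. Conversely, {1, 2, 3, 4, 5} is a clique of size 5, and the vertices of any clique must share a bag in every tree decomposition; so some bag has ≥ 5 vertices and tw(G) ≥ 4. Hence tw(G) = 4 exactly.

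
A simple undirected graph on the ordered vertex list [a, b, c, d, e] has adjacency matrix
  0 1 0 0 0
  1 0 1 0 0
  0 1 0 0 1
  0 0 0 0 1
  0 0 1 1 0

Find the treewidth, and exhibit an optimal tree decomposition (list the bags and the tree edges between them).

Each bag holds 2 vertices, so the decomposition has width 1, which upper-bounds the treewidth. Since G has at least one edge (e.g. d–e), it is not an edgeless graph, so tw(G) ≥ 1. Combining the bounds, tw(G) = 1.

Treewidth 1.
Bags: B1 = {d, e}  B2 = {c, e}  B3 = {b, c}  B4 = {a, b}
Tree: B1–B2, B2–B3, B3–B4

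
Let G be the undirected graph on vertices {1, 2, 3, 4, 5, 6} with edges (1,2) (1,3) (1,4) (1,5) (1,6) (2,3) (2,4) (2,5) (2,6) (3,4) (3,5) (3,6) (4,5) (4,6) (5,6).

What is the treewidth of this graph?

5

A width-5 tree decomposition is:
Bags: B1 = {1, 2, 3, 4, 5, 6}
Tree: (single bag)
With just one bag of size 6, the width is 6 − 1 = 5, so tw(G) ≤ 5. Conversely, {1, 2, 3, 4, 5, 6} is a clique of size 6, and the vertices of any clique must share a bag in every tree decomposition; so some bag has ≥ 6 vertices and tw(G) ≥ 5. Hence tw(G) = 5 exactly.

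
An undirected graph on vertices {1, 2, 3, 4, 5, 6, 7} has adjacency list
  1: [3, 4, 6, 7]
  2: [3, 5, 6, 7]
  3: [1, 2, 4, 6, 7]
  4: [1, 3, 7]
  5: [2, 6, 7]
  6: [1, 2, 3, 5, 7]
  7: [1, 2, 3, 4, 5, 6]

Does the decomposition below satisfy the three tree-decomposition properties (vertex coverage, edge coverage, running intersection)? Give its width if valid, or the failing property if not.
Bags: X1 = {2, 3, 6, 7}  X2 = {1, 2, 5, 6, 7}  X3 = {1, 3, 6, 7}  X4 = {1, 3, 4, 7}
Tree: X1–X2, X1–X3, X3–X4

No — bags containing vertex 1 are not connected in the tree.

A tree decomposition must satisfy three properties: every vertex lies in some bag; for every edge, both endpoints lie together in some bag; and for every vertex, the bags containing it form a connected subtree. Here bags containing vertex 1 are not connected in the tree, so the decomposition is invalid.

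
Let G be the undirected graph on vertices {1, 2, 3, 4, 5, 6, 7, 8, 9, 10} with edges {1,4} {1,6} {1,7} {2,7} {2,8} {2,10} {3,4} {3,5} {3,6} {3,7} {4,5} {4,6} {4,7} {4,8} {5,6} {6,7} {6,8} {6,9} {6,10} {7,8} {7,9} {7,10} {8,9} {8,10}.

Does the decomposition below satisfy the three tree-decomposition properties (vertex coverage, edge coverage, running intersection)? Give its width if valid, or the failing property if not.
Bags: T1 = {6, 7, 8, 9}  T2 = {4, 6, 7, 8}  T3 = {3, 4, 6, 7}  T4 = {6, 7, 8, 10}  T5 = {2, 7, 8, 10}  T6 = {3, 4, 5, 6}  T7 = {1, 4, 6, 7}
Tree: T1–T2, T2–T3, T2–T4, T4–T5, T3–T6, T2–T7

Yes; width 3.

Every vertex of G appears in some bag (union = {1, 2, 3, 4, 5, 6, 7, 8, 9, 10}); every edge is covered by a bag; and for each vertex v the set of bags containing v is connected in the bag tree. The decomposition is therefore valid. The largest bag has 4 vertices, so the width is 3.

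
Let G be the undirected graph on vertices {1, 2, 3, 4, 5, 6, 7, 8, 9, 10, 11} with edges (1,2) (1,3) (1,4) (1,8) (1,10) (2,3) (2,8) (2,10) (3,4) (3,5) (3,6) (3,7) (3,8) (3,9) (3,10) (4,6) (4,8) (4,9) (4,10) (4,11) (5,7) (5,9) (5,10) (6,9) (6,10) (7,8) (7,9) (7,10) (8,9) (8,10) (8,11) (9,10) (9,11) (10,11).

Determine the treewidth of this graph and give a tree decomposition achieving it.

Treewidth 4.
Bags: B1 = {3, 4, 8, 9, 10}  B2 = {3, 4, 6, 9, 10}  B3 = {1, 3, 4, 8, 10}  B4 = {3, 7, 8, 9, 10}  B5 = {4, 8, 9, 10, 11}  B6 = {1, 2, 3, 8, 10}  B7 = {3, 5, 7, 9, 10}
Tree: B1–B2, B1–B3, B1–B4, B1–B5, B3–B6, B4–B7

Each bag holds 5 vertices, so the decomposition has width 4, which upper-bounds the treewidth. For the lower bound, the 5 vertices {4, 8, 9, 10, 11} are pairwise adjacent, and any tree decomposition puts a clique entirely inside one bag — forcing width ≥ 4. Hence tw(G) = 4 exactly.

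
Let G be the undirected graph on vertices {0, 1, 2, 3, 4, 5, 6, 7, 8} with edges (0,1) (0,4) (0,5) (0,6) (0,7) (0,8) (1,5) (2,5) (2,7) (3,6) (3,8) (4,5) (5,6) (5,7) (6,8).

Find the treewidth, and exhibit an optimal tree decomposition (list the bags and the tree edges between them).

Treewidth 2.
One such decomposition:
Bags: B1 = {0, 5, 7}  B2 = {0, 4, 5}  B3 = {0, 1, 5}  B4 = {0, 5, 6}  B5 = {2, 5, 7}  B6 = {0, 6, 8}  B7 = {3, 6, 8}
Tree: B1–B2, B2–B3, B2–B4, B1–B5, B4–B6, B6–B7

Every bag has size at most 3, so the width is 3 − 1 = 2 and tw(G) ≤ 2. For the lower bound, the 3 vertices {0, 6, 8} are pairwise adjacent, and any tree decomposition puts a clique entirely inside one bag — forcing width ≥ 2. Therefore the treewidth is 2.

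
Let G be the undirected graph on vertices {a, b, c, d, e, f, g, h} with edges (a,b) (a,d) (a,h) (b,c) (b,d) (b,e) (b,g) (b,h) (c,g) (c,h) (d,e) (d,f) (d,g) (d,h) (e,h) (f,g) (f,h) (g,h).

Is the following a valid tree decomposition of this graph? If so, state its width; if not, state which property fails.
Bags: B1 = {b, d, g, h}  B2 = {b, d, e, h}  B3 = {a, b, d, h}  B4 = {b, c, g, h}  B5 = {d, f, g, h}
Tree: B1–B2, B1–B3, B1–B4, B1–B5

Yes; width 3.

Checking the three conditions: (i) the bags cover all of {a, b, c, d, e, f, g, h}; (ii) for each edge, some bag contains both endpoints; (iii) the bags containing any fixed vertex form a subtree. All hold, so the decomposition is valid with width 4 − 1 = 3.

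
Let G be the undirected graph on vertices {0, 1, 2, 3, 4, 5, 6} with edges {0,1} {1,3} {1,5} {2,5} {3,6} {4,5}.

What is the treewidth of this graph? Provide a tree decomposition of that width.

The largest bag has 2 vertices, giving width 1; this decomposition certifies tw(G) ≤ 1. Since G has at least one edge (e.g. 2–5), it is not an edgeless graph, so tw(G) ≥ 1. Combining the bounds, tw(G) = 1.

Treewidth 1.
One optimal decomposition is:
Bags: B1 = {2, 5}  B2 = {4, 5}  B3 = {1, 5}  B4 = {0, 1}  B5 = {1, 3}  B6 = {3, 6}
Tree: B1–B2, B2–B3, B3–B4, B3–B5, B5–B6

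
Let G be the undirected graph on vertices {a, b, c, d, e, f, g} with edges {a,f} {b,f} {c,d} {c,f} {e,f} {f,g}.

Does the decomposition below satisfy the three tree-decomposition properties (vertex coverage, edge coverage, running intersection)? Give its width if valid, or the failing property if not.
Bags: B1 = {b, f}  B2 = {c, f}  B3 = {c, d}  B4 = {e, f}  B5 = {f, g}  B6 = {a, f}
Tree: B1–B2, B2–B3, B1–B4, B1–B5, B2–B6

Every vertex of G appears in some bag (union = {a, b, c, d, e, f, g}); every edge is covered by a bag; and for each vertex v the set of bags containing v is connected in the bag tree. The decomposition is therefore valid. The largest bag has 2 vertices, so the width is 1.

Yes; width 1.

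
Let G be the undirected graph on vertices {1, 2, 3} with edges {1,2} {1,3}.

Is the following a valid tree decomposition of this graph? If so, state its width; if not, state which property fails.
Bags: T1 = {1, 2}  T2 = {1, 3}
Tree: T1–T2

Every vertex of G appears in some bag (union = {1, 2, 3}); every edge is covered by a bag; and for each vertex v the set of bags containing v is connected in the bag tree. The decomposition is therefore valid. The largest bag has 2 vertices, so the width is 1.

Yes; width 1.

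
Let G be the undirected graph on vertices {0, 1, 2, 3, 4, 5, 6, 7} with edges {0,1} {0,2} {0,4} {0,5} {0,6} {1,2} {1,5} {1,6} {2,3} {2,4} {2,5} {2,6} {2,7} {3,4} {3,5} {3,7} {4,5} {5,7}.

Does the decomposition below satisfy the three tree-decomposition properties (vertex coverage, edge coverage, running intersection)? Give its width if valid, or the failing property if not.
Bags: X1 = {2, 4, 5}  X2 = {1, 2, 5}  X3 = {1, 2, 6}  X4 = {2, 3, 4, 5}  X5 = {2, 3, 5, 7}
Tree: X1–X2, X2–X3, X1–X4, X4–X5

A tree decomposition must satisfy three properties: every vertex lies in some bag; for every edge, both endpoints lie together in some bag; and for every vertex, the bags containing it form a connected subtree. Here vertex 0 appears in no bag, so the decomposition is invalid.

No — vertex 0 appears in no bag.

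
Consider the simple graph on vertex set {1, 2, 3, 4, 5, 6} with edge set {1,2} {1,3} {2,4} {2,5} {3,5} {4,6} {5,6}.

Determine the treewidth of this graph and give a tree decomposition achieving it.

Treewidth 2.
One optimal decomposition is:
Bags: B1 = {4, 5, 6}  B2 = {2, 4, 5}  B3 = {2, 3, 5}  B4 = {1, 2, 3}
Tree: B1–B2, B2–B3, B3–B4

Each bag holds 3 vertices, so the decomposition has width 2, which upper-bounds the treewidth. The edges 6–4–2–5–6 form a cycle, so G is not a tree and its treewidth is at least 2. Combining the bounds, tw(G) = 2.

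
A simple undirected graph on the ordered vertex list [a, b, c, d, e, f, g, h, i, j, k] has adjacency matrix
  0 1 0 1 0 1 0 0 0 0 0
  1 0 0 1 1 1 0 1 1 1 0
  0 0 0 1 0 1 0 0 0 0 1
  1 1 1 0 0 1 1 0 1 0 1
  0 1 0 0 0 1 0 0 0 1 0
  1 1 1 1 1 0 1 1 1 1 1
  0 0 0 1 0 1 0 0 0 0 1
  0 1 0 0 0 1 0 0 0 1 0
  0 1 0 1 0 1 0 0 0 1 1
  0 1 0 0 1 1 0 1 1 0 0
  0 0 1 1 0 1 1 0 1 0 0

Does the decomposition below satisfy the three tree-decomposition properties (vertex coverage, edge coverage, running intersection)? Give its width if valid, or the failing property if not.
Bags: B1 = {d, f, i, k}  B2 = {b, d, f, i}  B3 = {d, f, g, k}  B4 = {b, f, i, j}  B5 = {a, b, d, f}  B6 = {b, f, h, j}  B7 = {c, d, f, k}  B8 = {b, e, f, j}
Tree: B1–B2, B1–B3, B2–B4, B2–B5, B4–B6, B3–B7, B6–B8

Vertex coverage: the bags together contain {a, b, c, d, e, f, g, h, i, j, k}, the full vertex set. Edge coverage: each edge of G has both endpoints in at least one bag. Running intersection: for every vertex, the bags containing it form a connected subtree. All three properties hold, so this is a valid tree decomposition of width max|bag| − 1 = 3, and hence tw(G) ≤ 3.

Yes; width 3.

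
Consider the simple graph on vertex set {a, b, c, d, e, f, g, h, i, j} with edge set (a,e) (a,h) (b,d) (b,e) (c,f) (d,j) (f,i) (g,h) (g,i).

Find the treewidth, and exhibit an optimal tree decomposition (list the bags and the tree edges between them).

Each bag holds 2 vertices, so the decomposition has width 1, which upper-bounds the treewidth. G has an edge, so its treewidth is at least 1. Combining the bounds, tw(G) = 1.

Treewidth 1.
One optimal decomposition is:
Bags: B1 = {c, f}  B2 = {f, i}  B3 = {g, i}  B4 = {g, h}  B5 = {a, h}  B6 = {a, e}  B7 = {b, e}  B8 = {b, d}  B9 = {d, j}
Tree: B1–B2, B2–B3, B3–B4, B4–B5, B5–B6, B6–B7, B7–B8, B8–B9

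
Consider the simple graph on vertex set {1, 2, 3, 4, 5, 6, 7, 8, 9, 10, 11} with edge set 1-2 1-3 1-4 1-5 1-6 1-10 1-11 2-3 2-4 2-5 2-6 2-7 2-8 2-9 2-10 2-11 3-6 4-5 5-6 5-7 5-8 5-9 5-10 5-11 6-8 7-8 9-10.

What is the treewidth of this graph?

A width-3 tree decomposition is:
Bags: B1 = {1, 2, 5, 10}  B2 = {1, 2, 4, 5}  B3 = {1, 2, 5, 6}  B4 = {2, 5, 6, 8}  B5 = {2, 5, 9, 10}  B6 = {1, 2, 5, 11}  B7 = {1, 2, 3, 6}  B8 = {2, 5, 7, 8}
Tree: B1–B2, B2–B3, B3–B4, B1–B5, B1–B6, B3–B7, B4–B8
The largest bag has 4 vertices, giving width 3; this decomposition certifies tw(G) ≤ 3. Conversely, {1, 2, 3, 6} is a clique of size 4, and the vertices of any clique must share a bag in every tree decomposition; so some bag has ≥ 4 vertices and tw(G) ≥ 3. Hence tw(G) = 3 exactly.

3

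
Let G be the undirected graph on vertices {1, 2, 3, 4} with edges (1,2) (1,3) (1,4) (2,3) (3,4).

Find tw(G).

2

A width-2 tree decomposition is:
Bags: B1 = {1, 3, 4}  B2 = {1, 2, 3}
Tree: B1–B2
The largest bag has 3 vertices, giving width 2; this decomposition certifies tw(G) ≤ 2. On the other hand G contains the 3-clique {1, 2, 3}. A clique must lie in a single bag of any decomposition, so no decomposition can have width below 2. Therefore the treewidth is 2.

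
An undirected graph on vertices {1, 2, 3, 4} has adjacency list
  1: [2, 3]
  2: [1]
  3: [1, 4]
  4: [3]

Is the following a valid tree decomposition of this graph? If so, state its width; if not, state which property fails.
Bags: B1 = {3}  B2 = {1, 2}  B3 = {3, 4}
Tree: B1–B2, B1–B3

A tree decomposition must satisfy three properties: every vertex lies in some bag; for every edge, both endpoints lie together in some bag; and for every vertex, the bags containing it form a connected subtree. Here edge (1,3) lies in no bag, so the decomposition is invalid.

No — edge (1,3) lies in no bag.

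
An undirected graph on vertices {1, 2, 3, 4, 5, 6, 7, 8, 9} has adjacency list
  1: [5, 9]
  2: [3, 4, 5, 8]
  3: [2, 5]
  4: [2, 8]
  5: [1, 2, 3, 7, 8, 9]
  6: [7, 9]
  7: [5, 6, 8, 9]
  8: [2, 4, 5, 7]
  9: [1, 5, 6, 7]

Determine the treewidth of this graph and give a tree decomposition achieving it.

Treewidth 2.
Bags: B1 = {5, 7, 8}  B2 = {2, 5, 8}  B3 = {2, 4, 8}  B4 = {5, 7, 9}  B5 = {6, 7, 9}  B6 = {2, 3, 5}  B7 = {1, 5, 9}
Tree: B1–B2, B2–B3, B1–B4, B4–B5, B2–B6, B4–B7

Every bag has size at most 3, so the width is 3 − 1 = 2 and tw(G) ≤ 2. Conversely, {2, 4, 8} is a clique of size 3, and the vertices of any clique must share a bag in every tree decomposition; so some bag has ≥ 3 vertices and tw(G) ≥ 2. Combining the bounds, tw(G) = 2.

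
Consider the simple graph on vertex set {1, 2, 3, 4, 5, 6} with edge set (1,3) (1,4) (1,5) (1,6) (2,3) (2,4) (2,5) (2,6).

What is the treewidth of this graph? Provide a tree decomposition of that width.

Treewidth 2.
Bags: B1 = {1, 2, 5}  B2 = {1, 2, 4}  B3 = {1, 2, 3}  B4 = {1, 2, 6}
Tree: B1–B2, B2–B3, B3–B4

The largest bag has 3 vertices, giving width 2; this decomposition certifies tw(G) ≤ 2. Since 5–1–4–2–5 is a cycle in G, G is not acyclic. Forests are exactly the graphs of treewidth ≤ 1, so tw(G) ≥ 2. The upper and lower bounds meet at 2, so that is the treewidth.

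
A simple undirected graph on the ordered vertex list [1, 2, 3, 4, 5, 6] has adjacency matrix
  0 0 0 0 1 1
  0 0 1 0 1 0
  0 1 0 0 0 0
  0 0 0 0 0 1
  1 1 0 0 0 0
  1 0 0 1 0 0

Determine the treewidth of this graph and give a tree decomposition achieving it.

Treewidth 1.
Bags: B1 = {2, 3}  B2 = {2, 5}  B3 = {1, 5}  B4 = {1, 6}  B5 = {4, 6}
Tree: B1–B2, B2–B3, B3–B4, B4–B5

The largest bag has 2 vertices, giving width 1; this decomposition certifies tw(G) ≤ 1. G has an edge, so its treewidth is at least 1. Combining the bounds, tw(G) = 1.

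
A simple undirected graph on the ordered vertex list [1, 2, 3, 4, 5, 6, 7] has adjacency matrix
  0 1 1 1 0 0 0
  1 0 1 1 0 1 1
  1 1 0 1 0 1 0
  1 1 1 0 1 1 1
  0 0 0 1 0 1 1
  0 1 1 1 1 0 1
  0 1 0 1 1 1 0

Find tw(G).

A width-3 tree decomposition is:
Bags: B1 = {2, 4, 6, 7}  B2 = {2, 3, 4, 6}  B3 = {1, 2, 3, 4}  B4 = {4, 5, 6, 7}
Tree: B1–B2, B2–B3, B1–B4
The largest bag has 4 vertices, giving width 3; this decomposition certifies tw(G) ≤ 3. Conversely, {1, 2, 3, 4} is a clique of size 4, and the vertices of any clique must share a bag in every tree decomposition; so some bag has ≥ 4 vertices and tw(G) ≥ 3. Hence tw(G) = 3 exactly.

3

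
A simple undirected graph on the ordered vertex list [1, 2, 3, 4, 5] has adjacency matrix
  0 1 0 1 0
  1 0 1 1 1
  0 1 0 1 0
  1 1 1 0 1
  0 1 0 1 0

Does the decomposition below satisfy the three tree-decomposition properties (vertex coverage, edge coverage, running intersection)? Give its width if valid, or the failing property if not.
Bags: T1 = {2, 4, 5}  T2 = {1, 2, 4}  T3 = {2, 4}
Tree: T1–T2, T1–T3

No — vertex 3 appears in no bag.

A tree decomposition must satisfy three properties: every vertex lies in some bag; for every edge, both endpoints lie together in some bag; and for every vertex, the bags containing it form a connected subtree. Here vertex 3 appears in no bag, so the decomposition is invalid.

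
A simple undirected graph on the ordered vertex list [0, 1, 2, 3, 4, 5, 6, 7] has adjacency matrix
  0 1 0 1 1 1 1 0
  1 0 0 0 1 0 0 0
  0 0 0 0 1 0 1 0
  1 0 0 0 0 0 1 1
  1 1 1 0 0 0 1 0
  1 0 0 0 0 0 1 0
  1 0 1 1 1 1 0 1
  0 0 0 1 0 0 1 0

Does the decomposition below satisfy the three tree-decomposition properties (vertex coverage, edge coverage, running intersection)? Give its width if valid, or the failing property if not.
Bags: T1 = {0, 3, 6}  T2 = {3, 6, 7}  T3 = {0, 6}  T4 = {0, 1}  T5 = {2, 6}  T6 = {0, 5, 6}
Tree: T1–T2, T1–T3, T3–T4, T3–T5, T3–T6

No — vertex 4 appears in no bag.

A tree decomposition must satisfy three properties: every vertex lies in some bag; for every edge, both endpoints lie together in some bag; and for every vertex, the bags containing it form a connected subtree. Here vertex 4 appears in no bag, so the decomposition is invalid.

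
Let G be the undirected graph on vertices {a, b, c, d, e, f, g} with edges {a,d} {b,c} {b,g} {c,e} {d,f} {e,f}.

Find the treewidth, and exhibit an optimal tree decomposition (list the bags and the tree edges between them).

Treewidth 1.
Bags: B1 = {b, g}  B2 = {b, c}  B3 = {c, e}  B4 = {e, f}  B5 = {d, f}  B6 = {a, d}
Tree: B1–B2, B2–B3, B3–B4, B4–B5, B5–B6

Every bag has size at most 2, so the width is 2 − 1 = 1 and tw(G) ≤ 1. G has an edge, so its treewidth is at least 1. Therefore the treewidth is 1.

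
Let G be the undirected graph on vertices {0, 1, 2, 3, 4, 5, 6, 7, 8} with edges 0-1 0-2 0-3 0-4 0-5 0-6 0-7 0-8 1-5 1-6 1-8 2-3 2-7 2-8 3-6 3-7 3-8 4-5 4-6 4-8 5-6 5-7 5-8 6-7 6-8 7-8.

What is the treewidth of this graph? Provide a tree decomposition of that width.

The largest bag has 5 vertices, giving width 4; this decomposition certifies tw(G) ≤ 4. On the other hand G contains the 5-clique {0, 2, 3, 7, 8}. A clique must lie in a single bag of any decomposition, so no decomposition can have width below 4. Combining the bounds, tw(G) = 4.

Treewidth 4.
One such decomposition:
Bags: B1 = {0, 4, 5, 6, 8}  B2 = {0, 5, 6, 7, 8}  B3 = {0, 3, 6, 7, 8}  B4 = {0, 1, 5, 6, 8}  B5 = {0, 2, 3, 7, 8}
Tree: B1–B2, B2–B3, B2–B4, B3–B5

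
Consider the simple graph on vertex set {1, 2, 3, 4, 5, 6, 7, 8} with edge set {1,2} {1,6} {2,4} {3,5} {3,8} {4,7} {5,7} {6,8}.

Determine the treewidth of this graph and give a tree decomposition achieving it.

Treewidth 2.
Bags: B1 = {3, 6, 8}  B2 = {3, 5, 6}  B3 = {5, 6, 7}  B4 = {4, 6, 7}  B5 = {2, 4, 6}  B6 = {1, 2, 6}
Tree: B1–B2, B2–B3, B3–B4, B4–B5, B5–B6

Every bag has size at most 3, so the width is 3 − 1 = 2 and tw(G) ≤ 2. The edges 6–8–3–5–7–4–2–1–6 form a cycle, so G is not a tree and its treewidth is at least 2. The upper and lower bounds meet at 2, so that is the treewidth.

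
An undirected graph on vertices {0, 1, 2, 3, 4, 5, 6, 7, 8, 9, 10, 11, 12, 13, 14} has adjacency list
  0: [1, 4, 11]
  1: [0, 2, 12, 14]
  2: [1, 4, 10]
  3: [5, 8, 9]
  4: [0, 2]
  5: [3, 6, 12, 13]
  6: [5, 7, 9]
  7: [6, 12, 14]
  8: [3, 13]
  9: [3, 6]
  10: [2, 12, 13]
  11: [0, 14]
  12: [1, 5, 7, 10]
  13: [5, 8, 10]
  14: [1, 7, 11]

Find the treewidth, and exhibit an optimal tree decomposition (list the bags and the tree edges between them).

Treewidth 3.
One optimal decomposition is:
Bags: B1 = {3, 6, 8, 9}  B2 = {3, 5, 6, 8}  B3 = {5, 6, 8, 13}  B4 = {5, 6, 7, 13}  B5 = {5, 7, 12, 13}  B6 = {7, 10, 12, 13}  B7 = {7, 10, 12, 14}  B8 = {1, 10, 12, 14}  B9 = {1, 2, 10, 14}  B10 = {1, 2, 11, 14}  B11 = {0, 1, 2, 11}  B12 = {0, 2, 4, 11}
Tree: B1–B2, B2–B3, B3–B4, B4–B5, B5–B6, B6–B7, B7–B8, B8–B9, B9–B10, B10–B11, B11–B12

Every bag has size at most 4, so the width is 4 − 1 = 3 and tw(G) ≤ 3. For the lower bound: the 4 vertex sets {3,8,9}, {6}, {5}, {7,10,12,13} are disjoint, each induces a connected subgraph, and every pair is joined by at least one edge of G. Contracting each set to a single vertex therefore yields K_{4} as a minor, and since treewidth is minor-monotone, tw(G) ≥ tw(K_{4}) = 3. Hence tw(G) = 3 exactly.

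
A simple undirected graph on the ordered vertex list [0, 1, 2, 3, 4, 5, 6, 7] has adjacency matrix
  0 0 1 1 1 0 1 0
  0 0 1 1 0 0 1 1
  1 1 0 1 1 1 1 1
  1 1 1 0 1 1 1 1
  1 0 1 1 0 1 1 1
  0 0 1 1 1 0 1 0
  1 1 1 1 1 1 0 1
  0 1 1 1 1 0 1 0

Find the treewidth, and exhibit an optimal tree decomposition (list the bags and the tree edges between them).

Every bag has size at most 5, so the width is 5 − 1 = 4 and tw(G) ≤ 4. On the other hand G contains the 5-clique {1, 2, 3, 6, 7}. A clique must lie in a single bag of any decomposition, so no decomposition can have width below 4. Hence tw(G) = 4 exactly.

Treewidth 4.
Bags: B1 = {2, 3, 4, 6, 7}  B2 = {1, 2, 3, 6, 7}  B3 = {0, 2, 3, 4, 6}  B4 = {2, 3, 4, 5, 6}
Tree: B1–B2, B1–B3, B1–B4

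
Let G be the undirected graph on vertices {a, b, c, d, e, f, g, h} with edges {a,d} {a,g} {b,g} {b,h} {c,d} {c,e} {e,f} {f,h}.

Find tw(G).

2

A width-2 tree decomposition is:
Bags: B1 = {a, d, g}  B2 = {c, d, g}  B3 = {c, e, g}  B4 = {e, f, g}  B5 = {f, g, h}  B6 = {b, g, h}
Tree: B1–B2, B2–B3, B3–B4, B4–B5, B5–B6
The largest bag has 3 vertices, giving width 2; this decomposition certifies tw(G) ≤ 2. Since g–a–d–c–e–f–h–b–g is a cycle in G, G is not acyclic. Forests are exactly the graphs of treewidth ≤ 1, so tw(G) ≥ 2. Combining the bounds, tw(G) = 2.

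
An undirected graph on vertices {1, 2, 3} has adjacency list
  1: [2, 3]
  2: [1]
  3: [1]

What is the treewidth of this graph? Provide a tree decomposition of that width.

Every bag has size at most 2, so the width is 2 − 1 = 1 and tw(G) ≤ 1. G has an edge, so its treewidth is at least 1. Combining the bounds, tw(G) = 1.

Treewidth 1.
One such decomposition:
Bags: B1 = {1, 2}  B2 = {1, 3}
Tree: B1–B2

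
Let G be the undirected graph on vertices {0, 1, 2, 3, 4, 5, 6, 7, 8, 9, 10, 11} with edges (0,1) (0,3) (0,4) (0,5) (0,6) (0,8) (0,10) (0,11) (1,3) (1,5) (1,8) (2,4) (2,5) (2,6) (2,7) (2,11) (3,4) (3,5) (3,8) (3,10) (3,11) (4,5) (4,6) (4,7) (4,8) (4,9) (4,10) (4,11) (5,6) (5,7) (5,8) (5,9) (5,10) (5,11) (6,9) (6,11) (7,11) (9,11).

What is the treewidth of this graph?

4

A width-4 tree decomposition is:
Bags: B1 = {0, 3, 4, 5, 10}  B2 = {0, 3, 4, 5, 11}  B3 = {0, 4, 5, 6, 11}  B4 = {2, 4, 5, 6, 11}  B5 = {0, 3, 4, 5, 8}  B6 = {4, 5, 6, 9, 11}  B7 = {2, 4, 5, 7, 11}  B8 = {0, 1, 3, 5, 8}
Tree: B1–B2, B2–B3, B3–B4, B1–B5, B4–B6, B4–B7, B5–B8
The largest bag has 5 vertices, giving width 4; this decomposition certifies tw(G) ≤ 4. On the other hand G contains the 5-clique {0, 1, 3, 5, 8}. A clique must lie in a single bag of any decomposition, so no decomposition can have width below 4. Combining the bounds, tw(G) = 4.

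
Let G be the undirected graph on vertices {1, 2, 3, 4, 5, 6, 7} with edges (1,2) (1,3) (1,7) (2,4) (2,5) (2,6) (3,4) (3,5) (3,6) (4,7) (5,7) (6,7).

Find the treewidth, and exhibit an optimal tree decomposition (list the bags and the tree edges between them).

Every bag has size at most 4, so the width is 4 − 1 = 3 and tw(G) ≤ 3. For the lower bound: the 4 vertex sets {1,7}, {3,6}, {2}, {4} are disjoint, each induces a connected subgraph, and every pair is joined by at least one edge of G. Contracting each set to a single vertex therefore yields K_{4} as a minor, and since treewidth is minor-monotone, tw(G) ≥ tw(K_{4}) = 3. Therefore the treewidth is 3.

Treewidth 3.
One optimal decomposition is:
Bags: B1 = {1, 2, 3, 7}  B2 = {2, 3, 6, 7}  B3 = {2, 3, 4, 7}  B4 = {2, 3, 5, 7}
Tree: B1–B2, B2–B3, B3–B4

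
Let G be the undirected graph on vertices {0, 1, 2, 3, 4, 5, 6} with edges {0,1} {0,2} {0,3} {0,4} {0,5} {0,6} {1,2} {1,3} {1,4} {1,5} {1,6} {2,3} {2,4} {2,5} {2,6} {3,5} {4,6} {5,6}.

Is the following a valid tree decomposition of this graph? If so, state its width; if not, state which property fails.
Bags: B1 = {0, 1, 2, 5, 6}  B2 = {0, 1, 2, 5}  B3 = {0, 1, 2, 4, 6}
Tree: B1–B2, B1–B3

A tree decomposition must satisfy three properties: every vertex lies in some bag; for every edge, both endpoints lie together in some bag; and for every vertex, the bags containing it form a connected subtree. Here vertex 3 appears in no bag, so the decomposition is invalid.

No — vertex 3 appears in no bag.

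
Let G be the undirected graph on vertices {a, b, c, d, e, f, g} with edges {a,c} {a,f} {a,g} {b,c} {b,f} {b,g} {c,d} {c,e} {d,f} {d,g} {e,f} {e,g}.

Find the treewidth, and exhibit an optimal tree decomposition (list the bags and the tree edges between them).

The largest bag has 4 vertices, giving width 3; this decomposition certifies tw(G) ≤ 3. For the lower bound: the 4 vertex sets {a,g}, {d,f}, {c}, {b} are disjoint, each induces a connected subgraph, and every pair is joined by at least one edge of G. Contracting each set to a single vertex therefore yields K_{4} as a minor, and since treewidth is minor-monotone, tw(G) ≥ tw(K_{4}) = 3. Combining the bounds, tw(G) = 3.

Treewidth 3.
One optimal decomposition is:
Bags: B1 = {a, c, f, g}  B2 = {c, d, f, g}  B3 = {b, c, f, g}  B4 = {c, e, f, g}
Tree: B1–B2, B2–B3, B3–B4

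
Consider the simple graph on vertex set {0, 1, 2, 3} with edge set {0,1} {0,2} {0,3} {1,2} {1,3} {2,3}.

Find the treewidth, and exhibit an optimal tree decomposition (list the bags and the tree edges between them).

With just one bag of size 4, the width is 4 − 1 = 3, so tw(G) ≤ 3. Conversely, {0, 1, 2, 3} is a clique of size 4, and the vertices of any clique must share a bag in every tree decomposition; so some bag has ≥ 4 vertices and tw(G) ≥ 3. Combining the bounds, tw(G) = 3.

Treewidth 3.
Bags: B1 = {0, 1, 2, 3}
Tree: (single bag)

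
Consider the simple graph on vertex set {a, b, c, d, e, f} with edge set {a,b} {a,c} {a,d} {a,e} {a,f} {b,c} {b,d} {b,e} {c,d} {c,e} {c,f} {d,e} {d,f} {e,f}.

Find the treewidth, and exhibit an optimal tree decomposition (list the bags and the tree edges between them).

Treewidth 4.
One such decomposition:
Bags: B1 = {a, c, d, e, f}  B2 = {a, b, c, d, e}
Tree: B1–B2

Every bag has size at most 5, so the width is 5 − 1 = 4 and tw(G) ≤ 4. On the other hand G contains the 5-clique {a, c, d, e, f}. A clique must lie in a single bag of any decomposition, so no decomposition can have width below 4. Combining the bounds, tw(G) = 4.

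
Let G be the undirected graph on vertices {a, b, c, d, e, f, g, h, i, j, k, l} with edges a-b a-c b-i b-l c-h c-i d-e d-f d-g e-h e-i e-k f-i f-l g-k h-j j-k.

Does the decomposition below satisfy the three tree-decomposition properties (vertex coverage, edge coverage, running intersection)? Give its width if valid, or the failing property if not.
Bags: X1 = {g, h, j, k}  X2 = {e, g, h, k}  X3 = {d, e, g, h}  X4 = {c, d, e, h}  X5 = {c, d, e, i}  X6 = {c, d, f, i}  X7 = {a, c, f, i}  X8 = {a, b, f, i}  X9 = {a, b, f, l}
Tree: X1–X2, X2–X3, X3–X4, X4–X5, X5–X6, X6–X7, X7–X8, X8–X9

Vertex coverage: the bags together contain {a, b, c, d, e, f, g, h, i, j, k, l}, the full vertex set. Edge coverage: each edge of G has both endpoints in at least one bag. Running intersection: for every vertex, the bags containing it form a connected subtree. All three properties hold, so this is a valid tree decomposition of width max|bag| − 1 = 3, and hence tw(G) ≤ 3.

Yes; width 3.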